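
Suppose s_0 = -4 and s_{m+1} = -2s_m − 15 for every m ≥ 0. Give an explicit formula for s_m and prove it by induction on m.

Claim: s_m = (-2)^m − 5.

Base case: s_0 = -4, and (-2)^0 − 5 = 1 − 5 = -4.
Assume s_j = (-2)^j − 5 for some j ≥ 0.
Then s_{j+1} = -2s_j − 15 = -2·((-2)^j − 5) − 15 = -2·(-2)^j + 10 − 15 = (-2)^{j+1} − 5.
So the formula holds for j+1, and by induction s_m = (-2)^m − 5 for all m ≥ 0.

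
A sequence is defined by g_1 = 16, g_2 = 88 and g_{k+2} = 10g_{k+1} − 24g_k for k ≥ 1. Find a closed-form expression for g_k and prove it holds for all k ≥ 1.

Claim: g_k = 2·6^k + 4^k.

Base cases: g_1 = 16 and 2·6^1 + 4^1 = 16; g_2 = 88 and 2·6^2 + 4^2 = 88.
Assume g_j = 2·6^j + 4^j for all 1 ≤ j ≤ m, where m ≥ 2.
Then g_{m+1} = 10g_m − 24g_{m−1} = 10·(2·6^m + 4^m) − 24·(2·6^{m−1} + 4^{m−1}) = 2·(10·6 − 24)6^{m−1} + (10·4 − 24)4^{m−1} = 72·6^{m−1} + 16·4^{m−1} = 2·6^{m+1} + 4^{m+1}.
Hence g_k = 2·6^k + 4^k for every k ≥ 1, by strong induction.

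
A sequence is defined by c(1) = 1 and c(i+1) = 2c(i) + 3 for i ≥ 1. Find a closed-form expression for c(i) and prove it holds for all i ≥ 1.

Claim: c(i) = 2^{i+1} − 3.

Base case: c(1) = 1, and 2^{1+1} − 3 = 4 − 3 = 1.
Assume c(k) = 2^{k+1} − 3 for some k ≥ 1.
Then c(k+1) = 2c(k) + 3 = 2·(2^{k+1} − 3) + 3 = 2^{k+2} − 6 + 3 = 2^{k+2} − 3.
This completes the inductive step, so c(i) = 2^{i+1} − 3 for all i ≥ 1.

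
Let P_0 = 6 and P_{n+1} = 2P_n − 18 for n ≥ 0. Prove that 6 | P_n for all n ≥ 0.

Base case: P_0 = 6 = 6·1, so 6 | P_0.
Assume 6 | P_r, so P_r = 6t for some integer t.
Then P_{r+1} = 2P_r − 18 = 2·(6t) − 18 = 6(2t − 3), so 6 | P_{r+1}.
This completes the inductive step, so 6 | P_n for all n ≥ 0.

6 | P_n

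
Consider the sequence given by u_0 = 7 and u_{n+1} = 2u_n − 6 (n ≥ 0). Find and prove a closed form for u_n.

Claim: u_n = 2^n + 6.

Base case: u_0 = 7, and 2^0 + 6 = 1 + 6 = 7.
Assume u_r = 2^r + 6 for some r ≥ 0.
Then u_{r+1} = 2u_r − 6 = 2·(2^r + 6) − 6 = 2^{r+1} + 12 − 6 = 2^{r+1} + 6.
So the formula holds for r+1, and by induction u_n = 2^n + 6 for all n ≥ 0.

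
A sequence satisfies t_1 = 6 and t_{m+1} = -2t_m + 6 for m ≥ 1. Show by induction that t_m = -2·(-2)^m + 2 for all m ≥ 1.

Base case: t_1 = 6, and -2·(-2)^1 + 2 = 4 + 2 = 6.
Assume t_k = -2·(-2)^k + 2 for some k ≥ 1.
Then t_{k+1} = -2t_k + 6 = -2·(-2·(-2)^k + 2) + 6 = 4·(-2)^k − 4 + 6 = -2·(-2)^{k+1} + 2.
This completes the inductive step, so t_m = -2·(-2)^m + 2 for all m ≥ 1.

t_m = -2·(-2)^m + 2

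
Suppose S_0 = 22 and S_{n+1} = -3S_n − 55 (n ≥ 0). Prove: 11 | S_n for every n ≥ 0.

Base case: S_0 = 22 = 11·2, so 11 | S_0.
Assume 11 | S_m, so S_m = 11t for some integer t.
Then S_{m+1} = -3S_m − 55 = -3·(11t) − 55 = 11(-3t − 5), so 11 | S_{m+1}.
By induction, 11 | S_n for all n ≥ 0.

11 | S_n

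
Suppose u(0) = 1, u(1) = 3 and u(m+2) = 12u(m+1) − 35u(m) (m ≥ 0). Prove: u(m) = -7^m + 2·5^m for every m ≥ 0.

Base cases: u(0) = 1 and -7^0 + 2·5^0 = 1; u(1) = 3 and -7^1 + 2·5^1 = 3.
Assume u(j) = -7^j + 2·5^j for all 0 ≤ j ≤ k, where k ≥ 1.
Then u(k+1) = 12u(k) − 35u(k−1) = 12·(-7^k + 2·5^k) − 35·(-7^{k−1} + 2·5^{k−1}) = -(12·7 − 35)7^{k−1} + 2·(12·5 − 35)5^{k−1} = -49·7^{k−1} + 50·5^{k−1} = -7^{k+1} + 2·5^{k+1}.
So the formula holds for k+1, and by strong induction u(m) = -7^m + 2·5^m for all m ≥ 0.

u(m) = -7^m + 2·5^m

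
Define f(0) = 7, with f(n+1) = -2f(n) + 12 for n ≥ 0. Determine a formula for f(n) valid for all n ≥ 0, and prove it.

Claim: f(n) = 3·(-2)^n + 4.

Base case: f(0) = 7, and 3·(-2)^0 + 4 = 3 + 4 = 7.
Assume f(k) = 3·(-2)^k + 4 for some k ≥ 0.
Then f(k+1) = -2f(k) + 12 = -2·(3·(-2)^k + 4) + 12 = -6·(-2)^k − 8 + 12 = 3·(-2)^{k+1} + 4.
So the formula holds for k+1, and by induction f(n) = 3·(-2)^n + 4 for all n ≥ 0.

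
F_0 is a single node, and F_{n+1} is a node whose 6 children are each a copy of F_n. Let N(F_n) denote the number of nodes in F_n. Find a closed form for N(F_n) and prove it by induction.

Claim: N(F_n) = (6^{n+1} − 1)/5.

Base case: N(F_0) = 1, and (6^{0+1} − 1)/5 = 1.
Assume N(F_m) = (6^{m+1} − 1)/5.
Then N(F_{m+1}) = 1 + 6N(F_m) = 1 + 6·(6^{m+1} − 1)/5 = 1 + (6^{m+2} − 6)/5 = (5 + 6^{m+2} − 6)/5 = (6^{m+2} − 1)/5.
This completes the inductive step, so N(F_n) = (6^{n+1} − 1)/5 for all n ≥ 0.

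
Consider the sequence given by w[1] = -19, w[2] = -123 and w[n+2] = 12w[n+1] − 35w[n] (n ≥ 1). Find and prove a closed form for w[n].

Claim: w[n] = -5^n − 2·7^n.

Base cases: w[1] = -19 and -5^1 − 2·7^1 = -19; w[2] = -123 and -5^2 − 2·7^2 = -123.
Assume w[j] = -5^j − 2·7^j for all 1 ≤ j ≤ r, where r ≥ 2.
Then w[r+1] = 12w[r] − 35w[r−1] = 12·(-5^r − 2·7^r) − 35·(-5^{r−1} − 2·7^{r−1}) = -(12·5 − 35)5^{r−1} − 2·(12·7 − 35)7^{r−1} = -25·5^{r−1} − 98·7^{r−1} = -5^{r+1} − 2·7^{r+1}.
Hence w[n] = -5^n − 2·7^n for every n ≥ 1, by strong induction.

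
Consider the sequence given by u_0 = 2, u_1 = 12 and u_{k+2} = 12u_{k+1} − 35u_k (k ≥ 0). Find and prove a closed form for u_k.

Claim: u_k = 7^k + 5^k.

Base cases: u_0 = 2 and 7^0 + 5^0 = 2; u_1 = 12 and 7^1 + 5^1 = 12.
Assume u_i = 7^i + 5^i for all 0 ≤ i ≤ j, where j ≥ 1.
Then u_{j+1} = 12u_j − 35u_{j−1} = 12·(7^j + 5^j) − 35·(7^{j−1} + 5^{j−1}) = (12·7 − 35)7^{j−1} + (12·5 − 35)5^{j−1} = 49·7^{j−1} + 25·5^{j−1} = 7^{j+1} + 5^{j+1}.
So the formula holds for j+1, and by strong induction u_k = 7^k + 5^k for all k ≥ 0.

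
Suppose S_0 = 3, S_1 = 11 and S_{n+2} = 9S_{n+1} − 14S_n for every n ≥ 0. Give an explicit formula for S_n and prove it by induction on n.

Claim: S_n = 2·2^n + 7^n.

Base cases: S_0 = 3 and 2·2^0 + 7^0 = 3; S_1 = 11 and 2·2^1 + 7^1 = 11.
Assume S_j = 2·2^j + 7^j for all 0 ≤ j ≤ r, where r ≥ 1.
Then S_{r+1} = 9S_r − 14S_{r−1} = 9·(2·2^r + 7^r) − 14·(2·2^{r−1} + 7^{r−1}) = 2·(9·2 − 14)2^{r−1} + (9·7 − 14)7^{r−1} = 8·2^{r−1} + 49·7^{r−1} = 2·2^{r+1} + 7^{r+1}.
By strong induction, S_n = 2·2^n + 7^n for all n ≥ 0.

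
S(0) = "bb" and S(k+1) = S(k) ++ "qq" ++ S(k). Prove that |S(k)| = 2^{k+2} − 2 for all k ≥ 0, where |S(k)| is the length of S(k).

Base case: |S(0)| = 2, and 2^{0+2} − 2 = 2.
Assume |S(j)| = 2^{j+2} − 2.
Then |S(j+1)| = |S(j)| + 2 + |S(j)| = 2|S(j)| + 2 = 2(2^{j+2} − 2) + 2 = 2^{j+3} − 4 + 2 = 2^{j+3} − 2.
This completes the inductive step, so |S(k)| = 2^{k+2} − 2 for all k ≥ 0.

|S(k)| = 2^{k+2} − 2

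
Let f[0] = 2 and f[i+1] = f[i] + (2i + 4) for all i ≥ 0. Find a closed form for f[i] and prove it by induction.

Claim: f[i] = i^2 + 3i + 2.

Base case: f[0] = 2, and 0^2 + 3·0 + 2 = 2.
Assume f[r] = r^2 + 3r + 2.
Then f[r+1] = f[r] + (2r + 4) = (r^2 + 3r + 2) + (2r + 4) = r^2 + 5r + 6,
and (r+1)^2 + 3·(r+1) + 2 = r^2 + 5r + 6.
This completes the inductive step, so f[i] = i^2 + 3i + 2 for all i ≥ 0.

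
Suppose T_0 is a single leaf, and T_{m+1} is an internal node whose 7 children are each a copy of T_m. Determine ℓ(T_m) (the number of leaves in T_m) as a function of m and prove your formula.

Claim: ℓ(T_m) = 7^m.

Base case: ℓ(T_0) = 1, and 7^0 = 1.
Assume ℓ(T_r) = 7^r.
Then ℓ(T_{r+1}) = 7·ℓ(T_r) = 7·7^r = 7^{r+1}.
Hence ℓ(T_m) = 7^m for every m ≥ 0, by induction.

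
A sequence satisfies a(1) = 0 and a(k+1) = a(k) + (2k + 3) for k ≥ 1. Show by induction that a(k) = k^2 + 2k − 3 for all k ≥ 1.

Base case: a(1) = 0, and 1^2 + 2·1 − 3 = 0.
Assume a(m) = m^2 + 2m − 3.
Then a(m+1) = a(m) + (2m + 3) = (m^2 + 2m − 3) + (2m + 3) = m^2 + 4m,
and (m+1)^2 + 2·(m+1) − 3 = m^2 + 4m.
Hence a(k) = k^2 + 2k − 3 for every k ≥ 1, by induction.

a(k) = k^2 + 2k − 3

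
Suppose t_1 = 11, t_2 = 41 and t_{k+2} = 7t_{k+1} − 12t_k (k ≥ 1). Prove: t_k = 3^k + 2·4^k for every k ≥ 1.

Base cases: t_1 = 11 and 3^1 + 2·4^1 = 11; t_2 = 41 and 3^2 + 2·4^2 = 41.
Assume t_j = 3^j + 2·4^j for all 1 ≤ j ≤ m, where m ≥ 2.
Then t_{m+1} = 7t_m − 12t_{m−1} = 7·(3^m + 2·4^m) − 12·(3^{m−1} + 2·4^{m−1}) = (7·3 − 12)3^{m−1} + 2·(7·4 − 12)4^{m−1} = 9·3^{m−1} + 32·4^{m−1} = 3^{m+1} + 2·4^{m+1}.
So the formula holds for m+1, and by strong induction t_k = 3^k + 2·4^k for all k ≥ 1.

t_k = 3^k + 2·4^k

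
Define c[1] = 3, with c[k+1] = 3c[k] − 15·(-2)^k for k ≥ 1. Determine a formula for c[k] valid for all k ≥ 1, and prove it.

Claim: c[k] = 3·3^k + 3·(-2)^k.

Base case: c[1] = 3, and 3·3^1 + 3·(-2)^1 = 9 − 6 = 3.
Assume c[m] = 3·3^m + 3·(-2)^m for some m ≥ 1.
Then c[m+1] = 3c[m] − 15·(-2)^m = 3·(3·3^m + 3·(-2)^m) − 15·(-2)^m = 3·3^{m+1} + 9·(-2)^m − 15·(-2)^m = 3·3^{m+1} − 6·(-2)^m = 3·3^{m+1} + 3·(-2)^{m+1}.
By induction, c[k] = 3·3^k + 3·(-2)^k for all k ≥ 1.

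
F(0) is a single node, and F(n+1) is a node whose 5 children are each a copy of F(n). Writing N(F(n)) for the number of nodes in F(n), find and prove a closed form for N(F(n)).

Claim: N(F(n)) = (5^{n+1} − 1)/4.

Base case: N(F(0)) = 1, and (5^{0+1} − 1)/4 = 1.
Assume N(F(j)) = (5^{j+1} − 1)/4.
Then N(F(j+1)) = 1 + 5N(F(j)) = 1 + 5·(5^{j+1} − 1)/4 = 1 + (5^{j+2} − 5)/4 = (4 + 5^{j+2} − 5)/4 = (5^{j+2} − 1)/4.
By induction, N(F(n)) = (5^{n+1} − 1)/4 for all n ≥ 0.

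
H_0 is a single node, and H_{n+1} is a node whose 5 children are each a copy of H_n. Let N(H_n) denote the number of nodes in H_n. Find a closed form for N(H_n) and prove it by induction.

Claim: N(H_n) = (5^{n+1} − 1)/4.

Base case: N(H_0) = 1, and (5^{0+1} − 1)/4 = 1.
Assume N(H_k) = (5^{k+1} − 1)/4.
Then N(H_{k+1}) = 1 + 5N(H_k) = 1 + 5·(5^{k+1} − 1)/4 = 1 + (5^{k+2} − 5)/4 = (4 + 5^{k+2} − 5)/4 = (5^{k+2} − 1)/4.
So the formula holds for k+1, and by induction N(H_n) = (5^{n+1} − 1)/4 for all n ≥ 0.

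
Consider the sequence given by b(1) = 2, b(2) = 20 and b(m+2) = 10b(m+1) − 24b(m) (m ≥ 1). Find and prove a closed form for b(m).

Claim: b(m) = -4^m + 6^m.

Base cases: b(1) = 2 and -4^1 + 6^1 = 2; b(2) = 20 and -4^2 + 6^2 = 20.
Assume b(j) = -4^j + 6^j for all 1 ≤ j ≤ r, where r ≥ 2.
Then b(r+1) = 10b(r) − 24b(r−1) = 10·(-4^r + 6^r) − 24·(-4^{r−1} + 6^{r−1}) = -(10·4 − 24)4^{r−1} + (10·6 − 24)6^{r−1} = -16·4^{r−1} + 36·6^{r−1} = -4^{r+1} + 6^{r+1}.
By strong induction, b(m) = -4^m + 6^m for all m ≥ 1.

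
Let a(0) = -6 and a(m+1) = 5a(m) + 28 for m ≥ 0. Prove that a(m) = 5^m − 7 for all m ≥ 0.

Base case: a(0) = -6, and 5^0 − 7 = 1 − 7 = -6.
Assume a(k) = 5^k − 7 for some k ≥ 0.
Then a(k+1) = 5a(k) + 28 = 5·(5^k − 7) + 28 = 5^{k+1} − 35 + 28 = 5^{k+1} − 7.
By induction, a(m) = 5^m − 7 for all m ≥ 0.

a(m) = 5^m − 7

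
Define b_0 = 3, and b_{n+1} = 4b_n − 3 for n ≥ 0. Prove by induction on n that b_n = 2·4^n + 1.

Base case: b_0 = 3, and 2·4^0 + 1 = 2 + 1 = 3.
Assume b_j = 2·4^j + 1 for some j ≥ 0.
Then b_{j+1} = 4b_j − 3 = 4·(2·4^j + 1) − 3 = 8·4^j + 4 − 3 = 2·4^{j+1} + 1.
Hence b_n = 2·4^n + 1 for every n ≥ 0, by induction.

b_n = 2·4^n + 1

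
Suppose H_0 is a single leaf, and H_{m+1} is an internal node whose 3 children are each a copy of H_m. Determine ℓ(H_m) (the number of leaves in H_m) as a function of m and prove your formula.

Claim: ℓ(H_m) = 3^m.

Base case: ℓ(H_0) = 1, and 3^0 = 1.
Assume ℓ(H_k) = 3^k.
Then ℓ(H_{k+1}) = 3·ℓ(H_k) = 3·3^k = 3^{k+1}.
This completes the inductive step, so ℓ(H_m) = 3^m for all m ≥ 0.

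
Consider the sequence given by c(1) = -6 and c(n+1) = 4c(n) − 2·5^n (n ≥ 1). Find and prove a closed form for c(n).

Claim: c(n) = 4^n − 2·5^n.

Base case: c(1) = -6, and 4^1 − 2·5^1 = 4 − 10 = -6.
Assume c(r) = 4^r − 2·5^r for some r ≥ 1.
Then c(r+1) = 4c(r) − 2·5^r = 4·(4^r − 2·5^r) − 2·5^r = 4^{r+1} − 8·5^r − 2·5^r = 4^{r+1} − 10·5^r = 4^{r+1} − 2·5^{r+1}.
So the formula holds for r+1, and by induction c(n) = 4^n − 2·5^n for all n ≥ 1.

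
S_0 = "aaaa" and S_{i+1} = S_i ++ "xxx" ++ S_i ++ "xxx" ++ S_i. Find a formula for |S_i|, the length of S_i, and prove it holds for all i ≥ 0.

Claim: |S_i| = 7·3^i − 3.

Base case: |S_0| = 4, and 7·3^0 − 3 = 4.
Assume |S_r| = 7·3^r − 3.
Then |S_{r+1}| = 3|S_r| + 6 = 3(7·3^r − 3) + 6 = 7·3^{r+1} − 9 + 6 = 7·3^{r+1} − 3.
Hence |S_i| = 7·3^i − 3 for every i ≥ 0, by induction.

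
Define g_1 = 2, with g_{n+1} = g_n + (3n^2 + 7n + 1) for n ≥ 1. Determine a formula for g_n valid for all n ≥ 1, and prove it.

Claim: g_n = n^3 + 2n^2 − 2n + 1.

Base case: g_1 = 2, and 1^3 + 2·1^2 − 2·1 + 1 = 2.
Assume g_r = r^3 + 2r^2 − 2r + 1.
Then g_{r+1} = g_r + (3r^2 + 7r + 1) = (r^3 + 2r^2 − 2r + 1) + (3r^2 + 7r + 1) = r^3 + 5r^2 + 5r + 2,
and (r+1)^3 + 2·(r+1)^2 − 2·(r+1) + 1 = r^3 + 5r^2 + 5r + 2.
By induction, g_n = n^3 + 2n^2 − 2n + 1 for all n ≥ 1.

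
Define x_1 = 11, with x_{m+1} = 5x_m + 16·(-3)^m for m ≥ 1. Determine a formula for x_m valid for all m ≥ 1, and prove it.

Claim: x_m = 5^m − 2·(-3)^m.

Base case: x_1 = 11, and 5^1 − 2·(-3)^1 = 5 + 6 = 11.
Assume x_j = 5^j − 2·(-3)^j for some j ≥ 1.
Then x_{j+1} = 5x_j + 16·(-3)^j = 5·(5^j − 2·(-3)^j) + 16·(-3)^j = 5^{j+1} − 10·(-3)^j + 16·(-3)^j = 5^{j+1} + 6·(-3)^j = 5^{j+1} − 2·(-3)^{j+1}.
Hence x_m = 5^m − 2·(-3)^m for every m ≥ 1, by induction.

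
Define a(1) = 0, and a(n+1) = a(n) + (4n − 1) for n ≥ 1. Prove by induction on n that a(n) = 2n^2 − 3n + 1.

Base case: a(1) = 0, and 2·1^2 − 3·1 + 1 = 0.
Assume a(k) = 2k^2 − 3k + 1.
Then a(k+1) = a(k) + (4k − 1) = (2k^2 − 3k + 1) + (4k − 1) = 2k^2 + k,
and 2·(k+1)^2 − 3·(k+1) + 1 = 2k^2 + k.
Hence a(n) = 2n^2 − 3n + 1 for every n ≥ 1, by induction.

a(n) = 2n^2 − 3n + 1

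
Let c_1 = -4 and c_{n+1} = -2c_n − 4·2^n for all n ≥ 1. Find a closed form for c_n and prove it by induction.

Claim: c_n = (-2)^n − 2^n.

Base case: c_1 = -4, and (-2)^1 − 2^1 = -2 − 2 = -4.
Assume c_k = (-2)^k − 2^k for some k ≥ 1.
Then c_{k+1} = -2c_k − 4·2^k = -2·((-2)^k − 2^k) − 4·2^k = (-2)^{k+1} + 2·2^k − 4·2^k = (-2)^{k+1} − 2·2^k = (-2)^{k+1} − 2^{k+1}.
Hence c_n = (-2)^n − 2^n for every n ≥ 1, by induction.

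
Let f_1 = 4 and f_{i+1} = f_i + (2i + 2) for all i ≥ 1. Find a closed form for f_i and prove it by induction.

Claim: f_i = i^2 + i + 2.

Base case: f_1 = 4, and 1^2 + 1 + 2 = 4.
Assume f_r = r^2 + r + 2.
Then f_{r+1} = f_r + (2r + 2) = (r^2 + r + 2) + (2r + 2) = r^2 + 3r + 4,
and (r+1)^2 + (r+1) + 2 = r^2 + 3r + 4.
Hence f_i = i^2 + i + 2 for every i ≥ 1, by induction.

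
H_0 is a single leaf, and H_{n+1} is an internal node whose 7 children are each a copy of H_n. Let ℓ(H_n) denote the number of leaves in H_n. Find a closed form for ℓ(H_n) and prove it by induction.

Claim: ℓ(H_n) = 7^n.

Base case: ℓ(H_0) = 1, and 7^0 = 1.
Assume ℓ(H_j) = 7^j.
Then ℓ(H_{j+1}) = 7·ℓ(H_j) = 7·7^j = 7^{j+1}.
This completes the inductive step, so ℓ(H_n) = 7^n for all n ≥ 0.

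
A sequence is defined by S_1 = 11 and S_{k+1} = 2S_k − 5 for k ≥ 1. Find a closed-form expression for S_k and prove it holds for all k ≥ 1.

Claim: S_k = 3·2^k + 5.

Base case: S_1 = 11, and 3·2^1 + 5 = 6 + 5 = 11.
Assume S_r = 3·2^r + 5 for some r ≥ 1.
Then S_{r+1} = 2S_r − 5 = 2·(3·2^r + 5) − 5 = 6·2^r + 10 − 5 = 3·2^{r+1} + 5.
So the formula holds for r+1, and by induction S_k = 3·2^k + 5 for all k ≥ 1.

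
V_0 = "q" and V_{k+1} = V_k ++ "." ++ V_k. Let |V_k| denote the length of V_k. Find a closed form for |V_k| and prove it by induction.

Claim: |V_k| = 2^{k+1} − 1.

Base case: |V_0| = 1, and 2^{0+1} − 1 = 1.
Assume |V_r| = 2^{r+1} − 1.
Then |V_{r+1}| = |V_r| + 1 + |V_r| = 2|V_r| + 1 = 2(2^{r+1} − 1) + 1 = 2^{r+2} − 2 + 1 = 2^{r+2} − 1.
Hence |V_k| = 2^{k+1} − 1 for every k ≥ 0, by induction.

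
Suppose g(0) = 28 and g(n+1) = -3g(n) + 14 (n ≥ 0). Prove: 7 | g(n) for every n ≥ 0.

Base case: g(0) = 28 = 7·4, so 7 | g(0).
Assume 7 | g(r), so g(r) = 7t for some integer t.
Then g(r+1) = -3g(r) + 14 = -3·(7t) + 14 = 7(-3t + 2), so 7 | g(r+1).
So the property holds for r+1, and by induction 7 | g(n) for all n ≥ 0.

7 | g(n)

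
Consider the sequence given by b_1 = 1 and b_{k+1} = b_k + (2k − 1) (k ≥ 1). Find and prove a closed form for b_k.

Claim: b_k = k^2 − 2k + 2.

Base case: b_1 = 1, and 1^2 − 2·1 + 2 = 1.
Assume b_m = m^2 − 2m + 2.
Then b_{m+1} = b_m + (2m − 1) = (m^2 − 2m + 2) + (2m − 1) = m^2 + 1,
and (m+1)^2 − 2·(m+1) + 2 = m^2 + 1.
Hence b_k = k^2 − 2k + 2 for every k ≥ 1, by induction.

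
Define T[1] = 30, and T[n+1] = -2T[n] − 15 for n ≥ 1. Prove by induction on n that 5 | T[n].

Base case: T[1] = 30 = 5·6, so 5 | T[1].
Assume 5 | T[j], so T[j] = 5t for some integer t.
Then T[j+1] = -2T[j] − 15 = -2·(5t) − 15 = 5(-2t − 3), so 5 | T[j+1].
So the property holds for j+1, and by induction 5 | T[n] for all n ≥ 1.

5 | T[n]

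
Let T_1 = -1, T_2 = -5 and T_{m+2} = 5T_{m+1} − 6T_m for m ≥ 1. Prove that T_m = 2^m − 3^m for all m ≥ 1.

Base cases: T_1 = -1 and 2^1 − 3^1 = -1; T_2 = -5 and 2^2 − 3^2 = -5.
Assume T_i = 2^i − 3^i for all 1 ≤ i ≤ j, where j ≥ 2.
Then T_{j+1} = 5T_j − 6T_{j−1} = 5·(2^j − 3^j) − 6·(2^{j−1} − 3^{j−1}) = (5·2 − 6)2^{j−1} − (5·3 − 6)3^{j−1} = 4·2^{j−1} − 9·3^{j−1} = 2^{j+1} − 3^{j+1}.
So the formula holds for j+1, and by strong induction T_m = 2^m − 3^m for all m ≥ 1.

T_m = 2^m − 3^m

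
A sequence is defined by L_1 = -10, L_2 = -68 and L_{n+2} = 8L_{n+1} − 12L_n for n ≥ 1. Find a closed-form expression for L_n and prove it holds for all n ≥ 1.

Claim: L_n = 2^n − 2·6^n.

Base cases: L_1 = -10 and 2^1 − 2·6^1 = -10; L_2 = -68 and 2^2 − 2·6^2 = -68.
Assume L_j = 2^j − 2·6^j for all 1 ≤ j ≤ r, where r ≥ 2.
Then L_{r+1} = 8L_r − 12L_{r−1} = 8·(2^r − 2·6^r) − 12·(2^{r−1} − 2·6^{r−1}) = (8·2 − 12)2^{r−1} − 2·(8·6 − 12)6^{r−1} = 4·2^{r−1} − 72·6^{r−1} = 2^{r+1} − 2·6^{r+1}.
By strong induction, L_n = 2^n − 2·6^n for all n ≥ 1.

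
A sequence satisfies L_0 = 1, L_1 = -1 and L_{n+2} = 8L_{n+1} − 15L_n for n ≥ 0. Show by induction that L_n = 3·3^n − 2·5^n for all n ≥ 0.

Base cases: L_0 = 1 and 3·3^0 − 2·5^0 = 1; L_1 = -1 and 3·3^1 − 2·5^1 = -1.
Assume L_i = 3·3^i − 2·5^i for all 0 ≤ i ≤ j, where j ≥ 1.
Then L_{j+1} = 8L_j − 15L_{j−1} = 8·(3·3^j − 2·5^j) − 15·(3·3^{j−1} − 2·5^{j−1}) = 3·(8·3 − 15)3^{j−1} − 2·(8·5 − 15)5^{j−1} = 27·3^{j−1} − 50·5^{j−1} = 3·3^{j+1} − 2·5^{j+1}.
By strong induction, L_n = 3·3^n − 2·5^n for all n ≥ 0.

L_n = 3·3^n − 2·5^n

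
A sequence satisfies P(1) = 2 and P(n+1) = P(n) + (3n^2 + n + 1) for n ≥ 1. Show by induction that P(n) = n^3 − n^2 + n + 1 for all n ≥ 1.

Base case: P(1) = 2, and 1^3 − 1^2 + 1 + 1 = 2.
Assume P(m) = m^3 − m^2 + m + 1.
Then P(m+1) = P(m) + (3m^2 + m + 1) = (m^3 − m^2 + m + 1) + (3m^2 + m + 1) = m^3 + 2m^2 + 2m + 2,
and (m+1)^3 − (m+1)^2 + (m+1) + 1 = m^3 + 2m^2 + 2m + 2.
This completes the inductive step, so P(n) = n^3 − n^2 + n + 1 for all n ≥ 1.

P(n) = n^3 − n^2 + n + 1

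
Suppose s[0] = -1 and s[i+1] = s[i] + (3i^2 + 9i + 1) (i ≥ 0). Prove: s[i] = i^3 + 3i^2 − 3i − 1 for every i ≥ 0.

Base case: s[0] = -1, and 0^3 + 3·0^2 − 3·0 − 1 = -1.
Assume s[r] = r^3 + 3r^2 − 3r − 1.
Then s[r+1] = s[r] + (3r^2 + 9r + 1) = (r^3 + 3r^2 − 3r − 1) + (3r^2 + 9r + 1) = r^3 + 6r^2 + 6r,
and (r+1)^3 + 3·(r+1)^2 − 3·(r+1) − 1 = r^3 + 6r^2 + 6r.
Hence s[i] = i^3 + 3i^2 − 3i − 1 for every i ≥ 0, by induction.

s[i] = i^3 + 3i^2 − 3i − 1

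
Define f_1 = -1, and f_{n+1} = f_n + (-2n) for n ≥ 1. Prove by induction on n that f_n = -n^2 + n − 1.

Base case: f_1 = -1, and -1^2 + 1 − 1 = -1.
Assume f_m = -m^2 + m − 1.
Then f_{m+1} = f_m + (-2m) = (-m^2 + m − 1) + (-2m) = -m^2 − m − 1,
and -(m+1)^2 + (m+1) − 1 = -m^2 − m − 1.
By induction, f_n = -n^2 + n − 1 for all n ≥ 1.

f_n = -n^2 + n − 1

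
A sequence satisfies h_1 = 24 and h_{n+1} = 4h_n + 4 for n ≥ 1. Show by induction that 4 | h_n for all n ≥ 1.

Base case: h_1 = 24 = 4·6, so 4 | h_1.
Assume 4 | h_r, so h_r = 4t for some integer t.
Then h_{r+1} = 4h_r + 4 = 4·(4t) + 4 = 4(4t + 1), so 4 | h_{r+1}.
So the property holds for r+1, and by induction 4 | h_n for all n ≥ 1.

4 | h_n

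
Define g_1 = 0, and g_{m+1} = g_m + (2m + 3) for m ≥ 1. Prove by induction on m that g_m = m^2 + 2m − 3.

Base case: g_1 = 0, and 1^2 + 2·1 − 3 = 0.
Assume g_j = j^2 + 2j − 3.
Then g_{j+1} = g_j + (2j + 3) = (j^2 + 2j − 3) + (2j + 3) = j^2 + 4j,
and (j+1)^2 + 2·(j+1) − 3 = j^2 + 4j.
This completes the inductive step, so g_m = m^2 + 2m − 3 for all m ≥ 1.

g_m = m^2 + 2m − 3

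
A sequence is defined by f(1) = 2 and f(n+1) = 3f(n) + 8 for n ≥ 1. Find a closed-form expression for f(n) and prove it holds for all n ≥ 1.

Claim: f(n) = 2·3^n − 4.

Base case: f(1) = 2, and 2·3^1 − 4 = 6 − 4 = 2.
Assume f(m) = 2·3^m − 4 for some m ≥ 1.
Then f(m+1) = 3f(m) + 8 = 3·(2·3^m − 4) + 8 = 6·3^m − 12 + 8 = 2·3^{m+1} − 4.
So the formula holds for m+1, and by induction f(n) = 2·3^n − 4 for all n ≥ 1.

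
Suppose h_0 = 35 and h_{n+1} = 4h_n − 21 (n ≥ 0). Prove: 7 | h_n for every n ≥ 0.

Base case: h_0 = 35 = 7·5, so 7 | h_0.
Assume 7 | h_j, so h_j = 7t for some integer t.
Then h_{j+1} = 4h_j − 21 = 4·(7t) − 21 = 7(4t − 3), so 7 | h_{j+1}.
By induction, 7 | h_n for all n ≥ 0.

7 | h_n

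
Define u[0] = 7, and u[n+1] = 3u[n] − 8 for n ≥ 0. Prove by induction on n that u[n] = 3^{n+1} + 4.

Base case: u[0] = 7, and 3^{0+1} + 4 = 3 + 4 = 7.
Assume u[j] = 3^{j+1} + 4 for some j ≥ 0.
Then u[j+1] = 3u[j] − 8 = 3·(3^{j+1} + 4) − 8 = 3^{j+2} + 12 − 8 = 3^{j+2} + 4.
By induction, u[n] = 3^{n+1} + 4 for all n ≥ 0.

u[n] = 3^{n+1} + 4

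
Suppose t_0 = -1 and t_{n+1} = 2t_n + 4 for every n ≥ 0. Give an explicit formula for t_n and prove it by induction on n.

Claim: t_n = 3·2^n − 4.

Base case: t_0 = -1, and 3·2^0 − 4 = 3 − 4 = -1.
Assume t_j = 3·2^j − 4 for some j ≥ 0.
Then t_{j+1} = 2t_j + 4 = 2·(3·2^j − 4) + 4 = 6·2^j − 8 + 4 = 3·2^{j+1} − 4.
So the formula holds for j+1, and by induction t_n = 3·2^n − 4 for all n ≥ 0.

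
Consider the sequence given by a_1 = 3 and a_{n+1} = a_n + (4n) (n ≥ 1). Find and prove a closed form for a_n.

Claim: a_n = 2n^2 − 2n + 3.

Base case: a_1 = 3, and 2·1^2 − 2·1 + 3 = 3.
Assume a_k = 2k^2 − 2k + 3.
Then a_{k+1} = a_k + (4k) = (2k^2 − 2k + 3) + (4k) = 2k^2 + 2k + 3,
and 2·(k+1)^2 − 2·(k+1) + 3 = 2k^2 + 2k + 3.
Hence a_n = 2n^2 − 2n + 3 for every n ≥ 1, by induction.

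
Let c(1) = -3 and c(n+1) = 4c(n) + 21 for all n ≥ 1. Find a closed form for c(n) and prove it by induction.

Claim: c(n) = 4^n − 7.

Base case: c(1) = -3, and 4^1 − 7 = 4 − 7 = -3.
Assume c(j) = 4^j − 7 for some j ≥ 1.
Then c(j+1) = 4c(j) + 21 = 4·(4^j − 7) + 21 = 4^{j+1} − 28 + 21 = 4^{j+1} − 7.
This completes the inductive step, so c(n) = 4^n − 7 for all n ≥ 1.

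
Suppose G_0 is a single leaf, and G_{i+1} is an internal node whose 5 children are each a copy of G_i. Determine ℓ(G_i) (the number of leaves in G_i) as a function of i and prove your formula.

Claim: ℓ(G_i) = 5^i.

Base case: ℓ(G_0) = 1, and 5^0 = 1.
Assume ℓ(G_k) = 5^k.
Then ℓ(G_{k+1}) = 5·ℓ(G_k) = 5·5^k = 5^{k+1}.
By induction, ℓ(G_i) = 5^i for all i ≥ 0.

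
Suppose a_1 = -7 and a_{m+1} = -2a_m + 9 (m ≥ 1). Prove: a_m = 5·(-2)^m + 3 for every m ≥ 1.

Base case: a_1 = -7, and 5·(-2)^1 + 3 = -10 + 3 = -7.
Assume a_j = 5·(-2)^j + 3 for some j ≥ 1.
Then a_{j+1} = -2a_j + 9 = -2·(5·(-2)^j + 3) + 9 = -10·(-2)^j − 6 + 9 = 5·(-2)^{j+1} + 3.
So the formula holds for j+1, and by induction a_m = 5·(-2)^m + 3 for all m ≥ 1.

a_m = 5·(-2)^m + 3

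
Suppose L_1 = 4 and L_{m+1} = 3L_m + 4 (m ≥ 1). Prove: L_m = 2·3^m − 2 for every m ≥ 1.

Base case: L_1 = 4, and 2·3^1 − 2 = 6 − 2 = 4.
Assume L_r = 2·3^r − 2 for some r ≥ 1.
Then L_{r+1} = 3L_r + 4 = 3·(2·3^r − 2) + 4 = 6·3^r − 6 + 4 = 2·3^{r+1} − 2.
So the formula holds for r+1, and by induction L_m = 2·3^m − 2 for all m ≥ 1.

L_m = 2·3^m − 2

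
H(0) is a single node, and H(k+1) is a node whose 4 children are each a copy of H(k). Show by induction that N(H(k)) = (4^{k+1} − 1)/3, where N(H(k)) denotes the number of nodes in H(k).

Base case: N(H(0)) = 1, and (4^{0+1} − 1)/3 = 1.
Assume N(H(j)) = (4^{j+1} − 1)/3.
Then N(H(j+1)) = 1 + 4N(H(j)) = 1 + 4·(4^{j+1} − 1)/3 = 1 + (4^{j+2} − 4)/3 = (3 + 4^{j+2} − 4)/3 = (4^{j+2} − 1)/3.
Hence N(H(k)) = (4^{k+1} − 1)/3 for every k ≥ 0, by induction.

N(H(k)) = (4^{k+1} − 1)/3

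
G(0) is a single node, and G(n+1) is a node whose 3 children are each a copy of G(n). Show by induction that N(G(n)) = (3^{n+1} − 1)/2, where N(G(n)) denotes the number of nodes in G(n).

Base case: N(G(0)) = 1, and (3^{0+1} − 1)/2 = 1.
Assume N(G(j)) = (3^{j+1} − 1)/2.
Then N(G(j+1)) = 1 + 3N(G(j)) = 1 + 3·(3^{j+1} − 1)/2 = 1 + (3^{j+2} − 3)/2 = (2 + 3^{j+2} − 3)/2 = (3^{j+2} − 1)/2.
This completes the inductive step, so N(G(n)) = (3^{n+1} − 1)/2 for all n ≥ 0.

N(G(n)) = (3^{n+1} − 1)/2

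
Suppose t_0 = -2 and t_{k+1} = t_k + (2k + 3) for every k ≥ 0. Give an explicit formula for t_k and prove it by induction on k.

Claim: t_k = k^2 + 2k − 2.

Base case: t_0 = -2, and 0^2 + 2·0 − 2 = -2.
Assume t_j = j^2 + 2j − 2.
Then t_{j+1} = t_j + (2j + 3) = (j^2 + 2j − 2) + (2j + 3) = j^2 + 4j + 1,
and (j+1)^2 + 2·(j+1) − 2 = j^2 + 4j + 1.
This completes the inductive step, so t_k = k^2 + 2k − 2 for all k ≥ 0.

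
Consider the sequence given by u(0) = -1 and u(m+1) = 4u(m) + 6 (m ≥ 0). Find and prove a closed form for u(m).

Claim: u(m) = 4^m − 2.

Base case: u(0) = -1, and 4^0 − 2 = 1 − 2 = -1.
Assume u(k) = 4^k − 2 for some k ≥ 0.
Then u(k+1) = 4u(k) + 6 = 4·(4^k − 2) + 6 = 4^{k+1} − 8 + 6 = 4^{k+1} − 2.
This completes the inductive step, so u(m) = 4^m − 2 for all m ≥ 0.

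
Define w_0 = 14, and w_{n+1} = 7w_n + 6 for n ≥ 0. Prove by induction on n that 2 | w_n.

Base case: w_0 = 14 = 2·7, so 2 | w_0.
Assume 2 | w_j, so w_j = 2t for some integer t.
Then w_{j+1} = 7w_j + 6 = 7·(2t) + 6 = 2(7t + 3), so 2 | w_{j+1}.
Hence 2 | w_n for every n ≥ 0, by induction.

2 | w_n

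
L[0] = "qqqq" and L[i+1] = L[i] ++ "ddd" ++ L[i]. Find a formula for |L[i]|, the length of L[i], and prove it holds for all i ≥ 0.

Claim: |L[i]| = 7·2^i − 3.

Base case: |L[0]| = 4, and 7·2^0 − 3 = 4.
Assume |L[j]| = 7·2^j − 3.
Then |L[j+1]| = |L[j]| + 3 + |L[j]| = 2|L[j]| + 3 = 2(7·2^j − 3) + 3 = 7·2^{j+1} − 6 + 3 = 7·2^{j+1} − 3.
By induction, |L[i]| = 7·2^i − 3 for all i ≥ 0.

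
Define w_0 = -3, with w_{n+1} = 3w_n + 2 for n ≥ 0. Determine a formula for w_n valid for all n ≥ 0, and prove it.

Claim: w_n = -2·3^n − 1.

Base case: w_0 = -3, and -2·3^0 − 1 = -2 − 1 = -3.
Assume w_m = -2·3^m − 1 for some m ≥ 0.
Then w_{m+1} = 3w_m + 2 = 3·(-2·3^m − 1) + 2 = -6·3^m − 3 + 2 = -2·3^{m+1} − 1.
This completes the inductive step, so w_n = -2·3^n − 1 for all n ≥ 0.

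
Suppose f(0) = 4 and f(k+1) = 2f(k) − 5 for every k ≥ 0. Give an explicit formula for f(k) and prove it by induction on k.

Claim: f(k) = -2^k + 5.

Base case: f(0) = 4, and -2^0 + 5 = -1 + 5 = 4.
Assume f(j) = -2^j + 5 for some j ≥ 0.
Then f(j+1) = 2f(j) − 5 = 2·(-2^j + 5) − 5 = -2^{j+1} + 10 − 5 = -2^{j+1} + 5.
By induction, f(k) = -2^k + 5 for all k ≥ 0.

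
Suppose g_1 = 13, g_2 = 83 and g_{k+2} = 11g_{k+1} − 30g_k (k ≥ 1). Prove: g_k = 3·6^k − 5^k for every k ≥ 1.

Base cases: g_1 = 13 and 3·6^1 − 5^1 = 13; g_2 = 83 and 3·6^2 − 5^2 = 83.
Assume g_j = 3·6^j − 5^j for all 1 ≤ j ≤ m, where m ≥ 2.
Then g_{m+1} = 11g_m − 30g_{m−1} = 11·(3·6^m − 5^m) − 30·(3·6^{m−1} − 5^{m−1}) = 3·(11·6 − 30)6^{m−1} − (11·5 − 30)5^{m−1} = 108·6^{m−1} − 25·5^{m−1} = 3·6^{m+1} − 5^{m+1}.
Hence g_k = 3·6^k − 5^k for every k ≥ 1, by strong induction.

g_k = 3·6^k − 5^k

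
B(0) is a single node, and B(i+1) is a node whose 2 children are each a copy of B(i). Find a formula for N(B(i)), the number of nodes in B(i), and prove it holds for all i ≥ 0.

Claim: N(B(i)) = 2^{i+1} − 1.

Base case: N(B(0)) = 1, and 2^{0+1} − 1 = 1.
Assume N(B(r)) = 2^{r+1} − 1.
Then N(B(r+1)) = 1 + 2N(B(r)) = 1 + 2(2^{r+1} − 1) = 2^{r+2} − 2 + 1 = 2^{r+2} − 1.
So the formula holds for r+1, and by induction N(B(i)) = 2^{i+1} − 1 for all i ≥ 0.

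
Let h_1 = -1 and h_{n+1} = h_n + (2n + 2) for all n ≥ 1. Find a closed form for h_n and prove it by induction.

Claim: h_n = n^2 + n − 3.

Base case: h_1 = -1, and 1^2 + 1 − 3 = -1.
Assume h_k = k^2 + k − 3.
Then h_{k+1} = h_k + (2k + 2) = (k^2 + k − 3) + (2k + 2) = k^2 + 3k − 1,
and (k+1)^2 + (k+1) − 3 = k^2 + 3k − 1.
This completes the inductive step, so h_n = n^2 + n − 3 for all n ≥ 1.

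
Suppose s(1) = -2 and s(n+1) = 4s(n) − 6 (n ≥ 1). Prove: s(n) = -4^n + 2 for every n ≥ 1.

Base case: s(1) = -2, and -4^1 + 2 = -4 + 2 = -2.
Assume s(m) = -4^m + 2 for some m ≥ 1.
Then s(m+1) = 4s(m) − 6 = 4·(-4^m + 2) − 6 = -4^{m+1} + 8 − 6 = -4^{m+1} + 2.
By induction, s(n) = -4^n + 2 for all n ≥ 1.

s(n) = -4^n + 2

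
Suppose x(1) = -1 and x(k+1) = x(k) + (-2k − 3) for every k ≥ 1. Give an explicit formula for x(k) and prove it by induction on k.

Claim: x(k) = -k^2 − 2k + 2.

Base case: x(1) = -1, and -1^2 − 2·1 + 2 = -1.
Assume x(j) = -j^2 − 2j + 2.
Then x(j+1) = x(j) + (-2j − 3) = (-j^2 − 2j + 2) + (-2j − 3) = -j^2 − 4j − 1,
and -(j+1)^2 − 2·(j+1) + 2 = -j^2 − 4j − 1.
By induction, x(k) = -k^2 − 2k + 2 for all k ≥ 1.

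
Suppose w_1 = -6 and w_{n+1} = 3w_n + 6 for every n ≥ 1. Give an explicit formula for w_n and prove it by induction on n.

Claim: w_n = -3^n − 3.

Base case: w_1 = -6, and -3^1 − 3 = -3 − 3 = -6.
Assume w_j = -3^j − 3 for some j ≥ 1.
Then w_{j+1} = 3w_j + 6 = 3·(-3^j − 3) + 6 = -3^{j+1} − 9 + 6 = -3^{j+1} − 3.
So the formula holds for j+1, and by induction w_n = -3^n − 3 for all n ≥ 1.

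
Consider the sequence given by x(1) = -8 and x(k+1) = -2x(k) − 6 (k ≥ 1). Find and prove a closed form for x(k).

Claim: x(k) = 3·(-2)^k − 2.

Base case: x(1) = -8, and 3·(-2)^1 − 2 = -6 − 2 = -8.
Assume x(m) = 3·(-2)^m − 2 for some m ≥ 1.
Then x(m+1) = -2x(m) − 6 = -2·(3·(-2)^m − 2) − 6 = -6·(-2)^m + 4 − 6 = 3·(-2)^{m+1} − 2.
So the formula holds for m+1, and by induction x(k) = 3·(-2)^k − 2 for all k ≥ 1.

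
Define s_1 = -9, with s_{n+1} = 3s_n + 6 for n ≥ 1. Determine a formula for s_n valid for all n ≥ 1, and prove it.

Claim: s_n = -2·3^n − 3.

Base case: s_1 = -9, and -2·3^1 − 3 = -6 − 3 = -9.
Assume s_j = -2·3^j − 3 for some j ≥ 1.
Then s_{j+1} = 3s_j + 6 = 3·(-2·3^j − 3) + 6 = -6·3^j − 9 + 6 = -2·3^{j+1} − 3.
Hence s_n = -2·3^n − 3 for every n ≥ 1, by induction.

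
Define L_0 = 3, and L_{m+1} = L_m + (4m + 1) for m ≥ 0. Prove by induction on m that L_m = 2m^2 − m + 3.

Base case: L_0 = 3, and 2·0^2 − 0 + 3 = 3.
Assume L_r = 2r^2 − r + 3.
Then L_{r+1} = L_r + (4r + 1) = (2r^2 − r + 3) + (4r + 1) = 2r^2 + 3r + 4,
and 2·(r+1)^2 − (r+1) + 3 = 2r^2 + 3r + 4.
This completes the inductive step, so L_m = 2m^2 − m + 3 for all m ≥ 0.

L_m = 2m^2 − m + 3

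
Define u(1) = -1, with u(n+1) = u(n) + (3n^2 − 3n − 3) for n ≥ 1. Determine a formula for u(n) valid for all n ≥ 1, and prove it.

Claim: u(n) = n^3 − 3n^2 − n + 2.

Base case: u(1) = -1, and 1^3 − 3·1^2 − 1 + 2 = -1.
Assume u(k) = k^3 − 3k^2 − k + 2.
Then u(k+1) = u(k) + (3k^2 − 3k − 3) = (k^3 − 3k^2 − k + 2) + (3k^2 − 3k − 3) = k^3 − 4k − 1,
and (k+1)^3 − 3·(k+1)^2 − (k+1) + 2 = k^3 − 4k − 1.
Hence u(n) = n^3 − 3n^2 − n + 2 for every n ≥ 1, by induction.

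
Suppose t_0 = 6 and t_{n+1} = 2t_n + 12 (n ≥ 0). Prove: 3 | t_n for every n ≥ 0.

Base case: t_0 = 6 = 3·2, so 3 | t_0.
Assume 3 | t_r, so t_r = 3s for some integer s.
Then t_{r+1} = 2t_r + 12 = 2·(3s) + 12 = 3(2s + 4), so 3 | t_{r+1}.
By induction, 3 | t_n for all n ≥ 0.

3 | t_n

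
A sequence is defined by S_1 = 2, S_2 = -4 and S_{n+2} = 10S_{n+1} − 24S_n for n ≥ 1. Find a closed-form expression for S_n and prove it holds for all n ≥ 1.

Claim: S_n = 2·4^n − 6^n.

Base cases: S_1 = 2 and 2·4^1 − 6^1 = 2; S_2 = -4 and 2·4^2 − 6^2 = -4.
Assume S_i = 2·4^i − 6^i for all 1 ≤ i ≤ j, where j ≥ 2.
Then S_{j+1} = 10S_j − 24S_{j−1} = 10·(2·4^j − 6^j) − 24·(2·4^{j−1} − 6^{j−1}) = 2·(10·4 − 24)4^{j−1} − (10·6 − 24)6^{j−1} = 32·4^{j−1} − 36·6^{j−1} = 2·4^{j+1} − 6^{j+1}.
So the formula holds for j+1, and by strong induction S_n = 2·4^n − 6^n for all n ≥ 1.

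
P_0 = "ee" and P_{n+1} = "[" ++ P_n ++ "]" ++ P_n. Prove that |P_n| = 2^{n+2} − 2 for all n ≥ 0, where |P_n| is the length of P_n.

Base case: |P_0| = 2, and 2^{0+2} − 2 = 2.
Assume |P_r| = 2^{r+2} − 2.
Then |P_{r+1}| = 1 + |P_r| + 1 + |P_r| = 2|P_r| + 2 = 2(2^{r+2} − 2) + 2 = 2^{r+3} − 4 + 2 = 2^{r+3} − 2.
By induction, |P_n| = 2^{n+2} − 2 for all n ≥ 0.

|P_n| = 2^{n+2} − 2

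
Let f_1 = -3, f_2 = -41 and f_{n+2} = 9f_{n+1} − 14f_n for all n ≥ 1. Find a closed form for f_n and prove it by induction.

Claim: f_n = -7^n + 2·2^n.

Base cases: f_1 = -3 and -7^1 + 2·2^1 = -3; f_2 = -41 and -7^2 + 2·2^2 = -41.
Assume f_j = -7^j + 2·2^j for all 1 ≤ j ≤ r, where r ≥ 2.
Then f_{r+1} = 9f_r − 14f_{r−1} = 9·(-7^r + 2·2^r) − 14·(-7^{r−1} + 2·2^{r−1}) = -(9·7 − 14)7^{r−1} + 2·(9·2 − 14)2^{r−1} = -49·7^{r−1} + 8·2^{r−1} = -7^{r+1} + 2·2^{r+1}.
By strong induction, f_n = -7^n + 2·2^n for all n ≥ 1.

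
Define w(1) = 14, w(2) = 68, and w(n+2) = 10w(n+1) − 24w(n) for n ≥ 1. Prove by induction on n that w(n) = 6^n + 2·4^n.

Base cases: w(1) = 14 and 6^1 + 2·4^1 = 14; w(2) = 68 and 6^2 + 2·4^2 = 68.
Assume w(j) = 6^j + 2·4^j for all 1 ≤ j ≤ r, where r ≥ 2.
Then w(r+1) = 10w(r) − 24w(r−1) = 10·(6^r + 2·4^r) − 24·(6^{r−1} + 2·4^{r−1}) = (10·6 − 24)6^{r−1} + 2·(10·4 − 24)4^{r−1} = 36·6^{r−1} + 32·4^{r−1} = 6^{r+1} + 2·4^{r+1}.
Hence w(n) = 6^n + 2·4^n for every n ≥ 1, by strong induction.

w(n) = 6^n + 2·4^n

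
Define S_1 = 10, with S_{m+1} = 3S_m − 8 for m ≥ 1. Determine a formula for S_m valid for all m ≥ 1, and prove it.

Claim: S_m = 2·3^m + 4.

Base case: S_1 = 10, and 2·3^1 + 4 = 6 + 4 = 10.
Assume S_k = 2·3^k + 4 for some k ≥ 1.
Then S_{k+1} = 3S_k − 8 = 3·(2·3^k + 4) − 8 = 6·3^k + 12 − 8 = 2·3^{k+1} + 4.
So the formula holds for k+1, and by induction S_m = 2·3^m + 4 for all m ≥ 1.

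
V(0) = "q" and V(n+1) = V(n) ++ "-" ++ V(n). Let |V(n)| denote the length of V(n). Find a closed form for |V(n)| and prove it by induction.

Claim: |V(n)| = 2^{n+1} − 1.

Base case: |V(0)| = 1, and 2^{0+1} − 1 = 1.
Assume |V(m)| = 2^{m+1} − 1.
Then |V(m+1)| = |V(m)| + 1 + |V(m)| = 2|V(m)| + 1 = 2(2^{m+1} − 1) + 1 = 2^{m+2} − 2 + 1 = 2^{m+2} − 1.
So the formula holds for m+1, and by induction |V(n)| = 2^{n+1} − 1 for all n ≥ 0.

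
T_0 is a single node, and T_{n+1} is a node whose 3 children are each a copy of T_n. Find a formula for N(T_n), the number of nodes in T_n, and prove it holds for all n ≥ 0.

Claim: N(T_n) = (3^{n+1} − 1)/2.

Base case: N(T_0) = 1, and (3^{0+1} − 1)/2 = 1.
Assume N(T_k) = (3^{k+1} − 1)/2.
Then N(T_{k+1}) = 1 + 3N(T_k) = 1 + 3·(3^{k+1} − 1)/2 = 1 + (3^{k+2} − 3)/2 = (2 + 3^{k+2} − 3)/2 = (3^{k+2} − 1)/2.
This completes the inductive step, so N(T_n) = (3^{n+1} − 1)/2 for all n ≥ 0.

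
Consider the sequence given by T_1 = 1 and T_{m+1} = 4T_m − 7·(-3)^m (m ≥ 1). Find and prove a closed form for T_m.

Claim: T_m = 4^m + (-3)^m.

Base case: T_1 = 1, and 4^1 + (-3)^1 = 4 − 3 = 1.
Assume T_r = 4^r + (-3)^r for some r ≥ 1.
Then T_{r+1} = 4T_r − 7·(-3)^r = 4·(4^r + (-3)^r) − 7·(-3)^r = 4^{r+1} + 4·(-3)^r − 7·(-3)^r = 4^{r+1} − 3·(-3)^r = 4^{r+1} + (-3)^{r+1}.
Hence T_m = 4^m + (-3)^m for every m ≥ 1, by induction.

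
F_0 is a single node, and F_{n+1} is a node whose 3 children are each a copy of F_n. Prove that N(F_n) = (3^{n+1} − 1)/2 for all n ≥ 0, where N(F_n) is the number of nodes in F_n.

Base case: N(F_0) = 1, and (3^{0+1} − 1)/2 = 1.
Assume N(F_m) = (3^{m+1} − 1)/2.
Then N(F_{m+1}) = 1 + 3N(F_m) = 1 + 3·(3^{m+1} − 1)/2 = 1 + (3^{m+2} − 3)/2 = (2 + 3^{m+2} − 3)/2 = (3^{m+2} − 1)/2.
This completes the inductive step, so N(F_n) = (3^{n+1} − 1)/2 for all n ≥ 0.

N(F_n) = (3^{n+1} − 1)/2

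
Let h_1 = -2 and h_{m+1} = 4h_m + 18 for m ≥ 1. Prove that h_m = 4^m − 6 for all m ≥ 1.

Base case: h_1 = -2, and 4^1 − 6 = 4 − 6 = -2.
Assume h_r = 4^r − 6 for some r ≥ 1.
Then h_{r+1} = 4h_r + 18 = 4·(4^r − 6) + 18 = 4^{r+1} − 24 + 18 = 4^{r+1} − 6.
Hence h_m = 4^m − 6 for every m ≥ 1, by induction.

h_m = 4^m − 6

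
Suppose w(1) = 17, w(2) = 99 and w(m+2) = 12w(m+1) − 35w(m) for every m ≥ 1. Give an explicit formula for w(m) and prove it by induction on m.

Claim: w(m) = 7^m + 2·5^m.

Base cases: w(1) = 17 and 7^1 + 2·5^1 = 17; w(2) = 99 and 7^2 + 2·5^2 = 99.
Assume w(j) = 7^j + 2·5^j for all 1 ≤ j ≤ r, where r ≥ 2.
Then w(r+1) = 12w(r) − 35w(r−1) = 12·(7^r + 2·5^r) − 35·(7^{r−1} + 2·5^{r−1}) = (12·7 − 35)7^{r−1} + 2·(12·5 − 35)5^{r−1} = 49·7^{r−1} + 50·5^{r−1} = 7^{r+1} + 2·5^{r+1}.
This completes the inductive step, so w(m) = 7^m + 2·5^m for all m ≥ 1.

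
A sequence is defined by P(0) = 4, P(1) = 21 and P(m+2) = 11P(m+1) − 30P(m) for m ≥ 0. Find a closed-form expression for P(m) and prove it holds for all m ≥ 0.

Claim: P(m) = 3·5^m + 6^m.

Base cases: P(0) = 4 and 3·5^0 + 6^0 = 4; P(1) = 21 and 3·5^1 + 6^1 = 21.
Assume P(j) = 3·5^j + 6^j for all 0 ≤ j ≤ k, where k ≥ 1.
Then P(k+1) = 11P(k) − 30P(k−1) = 11·(3·5^k + 6^k) − 30·(3·5^{k−1} + 6^{k−1}) = 3·(11·5 − 30)5^{k−1} + (11·6 − 30)6^{k−1} = 75·5^{k−1} + 36·6^{k−1} = 3·5^{k+1} + 6^{k+1}.
This completes the inductive step, so P(m) = 3·5^m + 6^m for all m ≥ 0.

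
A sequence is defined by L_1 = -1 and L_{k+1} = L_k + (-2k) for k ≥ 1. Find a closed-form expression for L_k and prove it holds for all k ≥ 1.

Claim: L_k = -k^2 + k − 1.

Base case: L_1 = -1, and -1^2 + 1 − 1 = -1.
Assume L_j = -j^2 + j − 1.
Then L_{j+1} = L_j + (-2j) = (-j^2 + j − 1) + (-2j) = -j^2 − j − 1,
and -(j+1)^2 + (j+1) − 1 = -j^2 − j − 1.
Hence L_k = -k^2 + k − 1 for every k ≥ 1, by induction.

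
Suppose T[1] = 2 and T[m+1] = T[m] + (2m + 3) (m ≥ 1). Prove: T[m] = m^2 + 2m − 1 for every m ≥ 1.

Base case: T[1] = 2, and 1^2 + 2·1 − 1 = 2.
Assume T[r] = r^2 + 2r − 1.
Then T[r+1] = T[r] + (2r + 3) = (r^2 + 2r − 1) + (2r + 3) = r^2 + 4r + 2,
and (r+1)^2 + 2·(r+1) − 1 = r^2 + 4r + 2.
By induction, T[m] = m^2 + 2m − 1 for all m ≥ 1.

T[m] = m^2 + 2m − 1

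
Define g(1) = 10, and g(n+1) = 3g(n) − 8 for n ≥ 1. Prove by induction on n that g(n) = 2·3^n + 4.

Base case: g(1) = 10, and 2·3^1 + 4 = 6 + 4 = 10.
Assume g(j) = 2·3^j + 4 for some j ≥ 1.
Then g(j+1) = 3g(j) − 8 = 3·(2·3^j + 4) − 8 = 6·3^j + 12 − 8 = 2·3^{j+1} + 4.
This completes the inductive step, so g(n) = 2·3^n + 4 for all n ≥ 1.

g(n) = 2·3^n + 4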